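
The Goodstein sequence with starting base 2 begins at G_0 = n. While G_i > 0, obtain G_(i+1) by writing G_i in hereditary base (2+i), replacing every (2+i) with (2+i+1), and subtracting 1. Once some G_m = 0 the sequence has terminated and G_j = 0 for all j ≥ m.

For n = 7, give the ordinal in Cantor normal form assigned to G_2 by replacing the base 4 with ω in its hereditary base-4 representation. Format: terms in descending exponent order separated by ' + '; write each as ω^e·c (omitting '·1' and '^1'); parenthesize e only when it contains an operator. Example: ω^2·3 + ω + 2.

ω^ω + 3

step 0: 7 = 2^2 + 2 + 1; sub 3 for 2: 3^3 + 3 + 1; = 31; G_1 = 31−1 = 30
step 1: 30 = 3^3 + 3; sub 4 for 3: 4^4 + 4; = 260; G_2 = 260−1 = 259
step 2: 259 = 4^4 + 3; sub 5 for 4: 5^5 + 3; = 3128; G_3 = 3128−1 = 3127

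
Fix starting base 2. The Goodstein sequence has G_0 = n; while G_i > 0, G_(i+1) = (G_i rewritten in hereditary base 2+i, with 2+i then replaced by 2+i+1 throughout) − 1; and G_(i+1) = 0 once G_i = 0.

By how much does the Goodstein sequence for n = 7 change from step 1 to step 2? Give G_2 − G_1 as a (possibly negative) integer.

(0) 7|_2 = 2^2 + 2 + 1 ↦ 3^3 + 3 + 1|_3 = 31 ⇒ 30
(1) 30|_3 = 3^3 + 3 ↦ 4^4 + 4|_4 = 260 ⇒ 259

229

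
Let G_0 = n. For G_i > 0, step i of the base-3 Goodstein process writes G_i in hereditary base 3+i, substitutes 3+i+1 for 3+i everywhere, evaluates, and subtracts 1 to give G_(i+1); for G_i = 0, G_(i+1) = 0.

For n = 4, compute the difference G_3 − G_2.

-1

step 0: 4 = 3 + 1; sub 4 for 3: 4 + 1; = 5; G_1 = 5−1 = 4
step 1: 4 = 4; sub 5 for 4: 5; = 5; G_2 = 5−1 = 4
step 2: 4 = 4; sub 6 for 5: 4; = 4; G_3 = 4−1 = 3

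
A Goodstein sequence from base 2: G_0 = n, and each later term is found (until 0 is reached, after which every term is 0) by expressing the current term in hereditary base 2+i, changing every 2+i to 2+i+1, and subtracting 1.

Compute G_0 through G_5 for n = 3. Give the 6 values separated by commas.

[0] 3 ≡ 2 + 1 (base 2). Lift 3: 4. −1: 3.
[1] 3 ≡ 3 (base 3). Lift 4: 4. −1: 3.
[2] 3 ≡ 3 (base 4). Lift 5: 3. −1: 2.
[3] 2 ≡ 2 (base 5). Lift 6: 2. −1: 1.
[4] 1 ≡ 1 (base 6). Lift 7: 1. −1: 0.

3, 3, 3, 2, 1, 0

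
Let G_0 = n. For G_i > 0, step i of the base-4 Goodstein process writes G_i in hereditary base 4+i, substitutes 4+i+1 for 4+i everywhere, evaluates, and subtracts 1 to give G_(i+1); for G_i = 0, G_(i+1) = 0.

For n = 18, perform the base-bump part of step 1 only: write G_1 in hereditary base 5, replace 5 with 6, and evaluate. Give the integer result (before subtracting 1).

(0) 18|_4 = 4^2 + 2 ↦ 5^2 + 2|_5 = 27 ⇒ 26
(1) 26|_5 = 5^2 + 1 ↦ 6^2 + 1|_6 = 37 ⇒ 36

37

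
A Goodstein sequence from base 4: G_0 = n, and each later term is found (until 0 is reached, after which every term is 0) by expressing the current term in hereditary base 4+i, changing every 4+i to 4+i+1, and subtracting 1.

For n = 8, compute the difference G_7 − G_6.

(0) 8|_4 = 2·4 ↦ 2·5|_5 = 10 ⇒ 9
(1) 9|_5 = 5 + 4 ↦ 6 + 4|_6 = 10 ⇒ 9
(2) 9|_6 = 6 + 3 ↦ 7 + 3|_7 = 10 ⇒ 9
(3) 9|_7 = 7 + 2 ↦ 8 + 2|_8 = 10 ⇒ 9
(4) 9|_8 = 8 + 1 ↦ 9 + 1|_9 = 10 ⇒ 9
(5) 9|_9 = 9 ↦ 10|_10 = 10 ⇒ 9
(6) 9|_10 = 9 ↦ 9|_11 = 9 ⇒ 8

-1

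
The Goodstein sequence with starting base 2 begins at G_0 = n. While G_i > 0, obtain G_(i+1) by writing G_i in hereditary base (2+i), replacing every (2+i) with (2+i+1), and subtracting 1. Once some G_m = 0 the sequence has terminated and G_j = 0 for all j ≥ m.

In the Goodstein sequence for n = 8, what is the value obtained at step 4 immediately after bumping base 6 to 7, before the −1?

step 0: 8 = 2^(2 + 1); sub 3 for 2: 3^(3 + 1); = 81; G_1 = 81−1 = 80
step 1: 80 = 2·3^3 + 2·3^2 + 2·3 + 2; sub 4 for 3: 2·4^4 + 2·4^2 + 2·4 + 2; = 554; G_2 = 554−1 = 553
step 2: 553 = 2·4^4 + 2·4^2 + 2·4 + 1; sub 5 for 4: 2·5^5 + 2·5^2 + 2·5 + 1; = 6311; G_3 = 6311−1 = 6310
step 3: 6310 = 2·5^5 + 2·5^2 + 2·5; sub 6 for 5: 2·6^6 + 2·6^2 + 2·6; = 93396; G_4 = 93396−1 = 93395
step 4: 93395 = 2·6^6 + 2·6^2 + 6 + 5; sub 7 for 6: 2·7^7 + 2·7^2 + 7 + 5; = 1647196; G_5 = 1647196−1 = 1647195

1647196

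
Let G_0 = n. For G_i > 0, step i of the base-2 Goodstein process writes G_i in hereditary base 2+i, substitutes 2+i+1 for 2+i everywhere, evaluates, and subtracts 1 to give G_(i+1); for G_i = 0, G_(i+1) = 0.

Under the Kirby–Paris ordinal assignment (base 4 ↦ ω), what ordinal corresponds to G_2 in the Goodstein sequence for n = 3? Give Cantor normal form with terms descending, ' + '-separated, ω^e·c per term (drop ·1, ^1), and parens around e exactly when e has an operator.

i=0: 3 = 2 + 1 (b=2); 2→3: 3 + 1 = 4; 4−1 = 3
i=1: 3 = 3 (b=3); 3→4: 4 = 4; 4−1 = 3
i=2: 3 = 3 (b=4); 4→5: 3 = 3; 3−1 = 2

3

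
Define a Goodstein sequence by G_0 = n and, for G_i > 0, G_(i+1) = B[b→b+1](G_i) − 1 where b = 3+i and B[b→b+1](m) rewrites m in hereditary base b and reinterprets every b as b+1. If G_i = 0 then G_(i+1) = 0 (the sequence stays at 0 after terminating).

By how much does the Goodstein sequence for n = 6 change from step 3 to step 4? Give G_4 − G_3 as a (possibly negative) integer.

6 —HB3→ 2·3 —bump→ 2·4 = 8 —(−1)→ 7
7 —HB4→ 4 + 3 —bump→ 5 + 3 = 8 —(−1)→ 7
7 —HB5→ 5 + 2 —bump→ 6 + 2 = 8 —(−1)→ 7
7 —HB6→ 6 + 1 —bump→ 7 + 1 = 8 —(−1)→ 7

0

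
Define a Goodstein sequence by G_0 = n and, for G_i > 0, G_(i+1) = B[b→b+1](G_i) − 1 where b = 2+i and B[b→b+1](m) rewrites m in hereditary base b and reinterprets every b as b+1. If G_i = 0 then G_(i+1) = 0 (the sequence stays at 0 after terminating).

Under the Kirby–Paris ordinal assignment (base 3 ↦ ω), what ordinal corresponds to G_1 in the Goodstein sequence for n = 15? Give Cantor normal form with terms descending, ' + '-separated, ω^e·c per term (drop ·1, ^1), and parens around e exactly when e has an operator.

ω^(ω + 1) + ω^ω + ω

step 0: 15 = 2^(2 + 1) + 2^2 + 2 + 1; sub 3 for 2: 3^(3 + 1) + 3^3 + 3 + 1; = 112; G_1 = 112−1 = 111
step 1: 111 = 3^(3 + 1) + 3^3 + 3; sub 4 for 3: 4^(4 + 1) + 4^4 + 4; = 1284; G_2 = 1284−1 = 1283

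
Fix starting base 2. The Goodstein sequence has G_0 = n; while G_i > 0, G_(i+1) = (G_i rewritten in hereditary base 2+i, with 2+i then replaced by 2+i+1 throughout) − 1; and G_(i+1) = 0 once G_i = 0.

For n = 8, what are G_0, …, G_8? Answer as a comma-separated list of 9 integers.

G_0 = 8. HB_2(8) = 2^(2 + 1). Bump = 81. G_1 = 80.
G_1 = 80. HB_3(80) = 2·3^3 + 2·3^2 + 2·3 + 2. Bump = 554. G_2 = 553.
G_2 = 553. HB_4(553) = 2·4^4 + 2·4^2 + 2·4 + 1. Bump = 6311. G_3 = 6310.
G_3 = 6310. HB_5(6310) = 2·5^5 + 2·5^2 + 2·5. Bump = 93396. G_4 = 93395.
G_4 = 93395. HB_6(93395) = 2·6^6 + 2·6^2 + 6 + 5. Bump = 1647196. G_5 = 1647195.
G_5 = 1647195. HB_7(1647195) = 2·7^7 + 2·7^2 + 7 + 4. Bump = 33554572. G_6 = 33554571.
G_6 = 33554571. HB_8(33554571) = 2·8^8 + 2·8^2 + 8 + 3. Bump = 774841152. G_7 = 774841151.
G_7 = 774841151. HB_9(774841151) = 2·9^9 + 2·9^2 + 9 + 2. Bump = 20000000212. G_8 = 20000000211.

8, 80, 553, 6310, 93395, 1647195, 33554571, 774841151, 20000000211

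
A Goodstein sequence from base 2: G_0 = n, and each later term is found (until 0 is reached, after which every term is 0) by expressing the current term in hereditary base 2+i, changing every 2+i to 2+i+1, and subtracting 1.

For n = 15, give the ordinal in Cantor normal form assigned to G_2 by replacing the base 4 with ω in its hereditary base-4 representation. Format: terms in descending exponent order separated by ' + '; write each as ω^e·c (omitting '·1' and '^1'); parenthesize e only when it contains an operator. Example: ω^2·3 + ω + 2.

G_0 = 15. HB_2(15) = 2^(2 + 1) + 2^2 + 2 + 1. Bump = 112. G_1 = 111.
G_1 = 111. HB_3(111) = 3^(3 + 1) + 3^3 + 3. Bump = 1284. G_2 = 1283.
G_2 = 1283. HB_4(1283) = 4^(4 + 1) + 4^4 + 3. Bump = 18753. G_3 = 18752.

ω^(ω + 1) + ω^ω + 3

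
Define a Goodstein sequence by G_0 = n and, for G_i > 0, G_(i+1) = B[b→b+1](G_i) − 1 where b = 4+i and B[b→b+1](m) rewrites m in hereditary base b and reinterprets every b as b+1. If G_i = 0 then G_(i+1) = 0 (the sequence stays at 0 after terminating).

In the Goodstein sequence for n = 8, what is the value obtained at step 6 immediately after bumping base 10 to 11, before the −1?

step 0: 8 = 2·4; sub 5 for 4: 2·5; = 10; G_1 = 10−1 = 9
step 1: 9 = 5 + 4; sub 6 for 5: 6 + 4; = 10; G_2 = 10−1 = 9
step 2: 9 = 6 + 3; sub 7 for 6: 7 + 3; = 10; G_3 = 10−1 = 9
step 3: 9 = 7 + 2; sub 8 for 7: 8 + 2; = 10; G_4 = 10−1 = 9
step 4: 9 = 8 + 1; sub 9 for 8: 9 + 1; = 10; G_5 = 10−1 = 9
step 5: 9 = 9; sub 10 for 9: 10; = 10; G_6 = 10−1 = 9
step 6: 9 = 9; sub 11 for 10: 9; = 9; G_7 = 9−1 = 8

9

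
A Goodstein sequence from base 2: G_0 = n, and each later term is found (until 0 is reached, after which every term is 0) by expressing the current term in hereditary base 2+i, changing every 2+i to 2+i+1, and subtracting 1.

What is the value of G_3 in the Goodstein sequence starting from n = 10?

G_0=10  [base 2] 2^(2 + 1) + 2  →[2↦3]→  3^(3 + 1) + 3 = 84  −1 ⇒ G_1=83
G_1=83  [base 3] 3^(3 + 1) + 2  →[3↦4]→  4^(4 + 1) + 2 = 1026  −1 ⇒ G_2=1025
G_2=1025  [base 4] 4^(4 + 1) + 1  →[4↦5]→  5^(5 + 1) + 1 = 15626  −1 ⇒ G_3=15625
G_3=15625  [base 5] 5^(5 + 1)  →[5↦6]→  6^(6 + 1) = 279936  −1 ⇒ G_4=279935

15625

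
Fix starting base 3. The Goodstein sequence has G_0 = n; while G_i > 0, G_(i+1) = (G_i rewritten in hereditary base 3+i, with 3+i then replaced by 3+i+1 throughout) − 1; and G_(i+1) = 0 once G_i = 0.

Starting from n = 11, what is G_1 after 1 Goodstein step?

G_0=11  [base 3] 3^2 + 2  →[3↦4]→  4^2 + 2 = 18  −1 ⇒ G_1=17
G_1=17  [base 4] 4^2 + 1  →[4↦5]→  5^2 + 1 = 26  −1 ⇒ G_2=25

17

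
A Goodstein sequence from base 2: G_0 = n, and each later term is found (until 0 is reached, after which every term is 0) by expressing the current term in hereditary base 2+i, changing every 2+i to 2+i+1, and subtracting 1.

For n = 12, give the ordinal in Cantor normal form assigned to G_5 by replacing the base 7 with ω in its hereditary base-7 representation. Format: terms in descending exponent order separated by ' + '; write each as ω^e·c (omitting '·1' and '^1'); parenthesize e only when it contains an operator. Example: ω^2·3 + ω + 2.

ω^(ω + 1) + ω^2·2 + ω + 4

i=0: 12 = 2^(2 + 1) + 2^2 (b=2); 2→3: 3^(3 + 1) + 3^3 = 108; 108−1 = 107
i=1: 107 = 3^(3 + 1) + 2·3^2 + 2·3 + 2 (b=3); 3→4: 4^(4 + 1) + 2·4^2 + 2·4 + 2 = 1066; 1066−1 = 1065
i=2: 1065 = 4^(4 + 1) + 2·4^2 + 2·4 + 1 (b=4); 4→5: 5^(5 + 1) + 2·5^2 + 2·5 + 1 = 15686; 15686−1 = 15685
i=3: 15685 = 5^(5 + 1) + 2·5^2 + 2·5 (b=5); 5→6: 6^(6 + 1) + 2·6^2 + 2·6 = 280020; 280020−1 = 280019
i=4: 280019 = 6^(6 + 1) + 2·6^2 + 6 + 5 (b=6); 6→7: 7^(7 + 1) + 2·7^2 + 7 + 5 = 5764911; 5764911−1 = 5764910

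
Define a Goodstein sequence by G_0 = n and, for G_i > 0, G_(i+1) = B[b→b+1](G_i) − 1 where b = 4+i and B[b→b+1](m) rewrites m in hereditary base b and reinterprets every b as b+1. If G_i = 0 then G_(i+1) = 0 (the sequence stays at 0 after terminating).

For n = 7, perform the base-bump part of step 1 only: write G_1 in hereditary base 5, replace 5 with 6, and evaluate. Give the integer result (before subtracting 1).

7 —HB4→ 4 + 3 —bump→ 5 + 3 = 8 —(−1)→ 7
7 —HB5→ 5 + 2 —bump→ 6 + 2 = 8 —(−1)→ 7

8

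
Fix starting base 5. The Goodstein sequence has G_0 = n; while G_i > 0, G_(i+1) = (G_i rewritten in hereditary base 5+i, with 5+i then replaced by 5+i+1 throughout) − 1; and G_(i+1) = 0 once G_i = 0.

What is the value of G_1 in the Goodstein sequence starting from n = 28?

[0] 28 ≡ 5^2 + 3 (base 5). Lift 6: 39. −1: 38.
[1] 38 ≡ 6^2 + 2 (base 6). Lift 7: 51. −1: 50.

38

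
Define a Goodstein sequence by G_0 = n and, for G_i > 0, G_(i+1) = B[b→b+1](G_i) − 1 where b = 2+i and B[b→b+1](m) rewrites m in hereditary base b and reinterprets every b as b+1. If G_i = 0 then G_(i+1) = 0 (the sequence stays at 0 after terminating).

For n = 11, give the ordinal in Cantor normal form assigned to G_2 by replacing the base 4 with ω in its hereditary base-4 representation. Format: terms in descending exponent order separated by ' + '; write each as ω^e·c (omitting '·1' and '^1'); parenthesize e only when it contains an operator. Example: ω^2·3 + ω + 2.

base 2: 11 = 2^(2 + 1) + 2 + 1; at 3: 3^(3 + 1) + 3 + 1 = 85; next = 84
base 3: 84 = 3^(3 + 1) + 3; at 4: 4^(4 + 1) + 4 = 1028; next = 1027
base 4: 1027 = 4^(4 + 1) + 3; at 5: 5^(5 + 1) + 3 = 15628; next = 15627

ω^(ω + 1) + 3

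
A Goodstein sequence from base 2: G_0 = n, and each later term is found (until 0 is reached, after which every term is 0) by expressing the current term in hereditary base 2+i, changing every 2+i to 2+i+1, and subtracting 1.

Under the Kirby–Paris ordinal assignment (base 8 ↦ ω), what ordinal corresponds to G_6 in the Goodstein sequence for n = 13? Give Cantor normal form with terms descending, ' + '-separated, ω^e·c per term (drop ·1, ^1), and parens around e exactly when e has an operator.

G_0 = 13. HB_2(13) = 2^(2 + 1) + 2^2 + 1. Bump = 109. G_1 = 108.
G_1 = 108. HB_3(108) = 3^(3 + 1) + 3^3. Bump = 1280. G_2 = 1279.
G_2 = 1279. HB_4(1279) = 4^(4 + 1) + 3·4^3 + 3·4^2 + 3·4 + 3. Bump = 16093. G_3 = 16092.
G_3 = 16092. HB_5(16092) = 5^(5 + 1) + 3·5^3 + 3·5^2 + 3·5 + 2. Bump = 280712. G_4 = 280711.
G_4 = 280711. HB_6(280711) = 6^(6 + 1) + 3·6^3 + 3·6^2 + 3·6 + 1. Bump = 5765999. G_5 = 5765998.
G_5 = 5765998. HB_7(5765998) = 7^(7 + 1) + 3·7^3 + 3·7^2 + 3·7. Bump = 134219480. G_6 = 134219479.

ω^(ω + 1) + ω^3·3 + ω^2·3 + ω·2 + 7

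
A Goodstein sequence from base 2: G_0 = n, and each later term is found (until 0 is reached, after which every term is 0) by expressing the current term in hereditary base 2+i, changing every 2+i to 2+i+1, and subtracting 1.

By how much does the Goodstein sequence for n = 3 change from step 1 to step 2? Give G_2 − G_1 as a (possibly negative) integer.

0

[0] 3 ≡ 2 + 1 (base 2). Lift 3: 4. −1: 3.
[1] 3 ≡ 3 (base 3). Lift 4: 4. −1: 3.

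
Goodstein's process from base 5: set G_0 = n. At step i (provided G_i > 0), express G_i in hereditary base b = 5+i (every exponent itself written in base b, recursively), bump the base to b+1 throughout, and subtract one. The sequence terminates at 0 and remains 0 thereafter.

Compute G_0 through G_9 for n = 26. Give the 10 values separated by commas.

26, 36, 48, 53, 58, 63, 68, 73, 78, 83

G_0=26  [base 5] 5^2 + 1  →[5↦6]→  6^2 + 1 = 37  −1 ⇒ G_1=36
G_1=36  [base 6] 6^2  →[6↦7]→  7^2 = 49  −1 ⇒ G_2=48
G_2=48  [base 7] 6·7 + 6  →[7↦8]→  6·8 + 6 = 54  −1 ⇒ G_3=53
G_3=53  [base 8] 6·8 + 5  →[8↦9]→  6·9 + 5 = 59  −1 ⇒ G_4=58
G_4=58  [base 9] 6·9 + 4  →[9↦10]→  6·10 + 4 = 64  −1 ⇒ G_5=63
G_5=63  [base 10] 6·10 + 3  →[10↦11]→  6·11 + 3 = 69  −1 ⇒ G_6=68
G_6=68  [base 11] 6·11 + 2  →[11↦12]→  6·12 + 2 = 74  −1 ⇒ G_7=73
G_7=73  [base 12] 6·12 + 1  →[12↦13]→  6·13 + 1 = 79  −1 ⇒ G_8=78
G_8=78  [base 13] 6·13  →[13↦14]→  6·14 = 84  −1 ⇒ G_9=83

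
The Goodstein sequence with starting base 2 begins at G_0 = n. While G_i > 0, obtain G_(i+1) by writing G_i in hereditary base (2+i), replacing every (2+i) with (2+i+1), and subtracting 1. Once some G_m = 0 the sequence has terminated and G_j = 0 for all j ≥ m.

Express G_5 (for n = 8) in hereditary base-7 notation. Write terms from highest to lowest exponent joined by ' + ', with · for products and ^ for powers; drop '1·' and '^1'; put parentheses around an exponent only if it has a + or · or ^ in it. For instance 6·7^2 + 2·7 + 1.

2·7^7 + 2·7^2 + 7 + 4

G_0=8  [base 2] 2^(2 + 1)  →[2↦3]→  3^(3 + 1) = 81  −1 ⇒ G_1=80
G_1=80  [base 3] 2·3^3 + 2·3^2 + 2·3 + 2  →[3↦4]→  2·4^4 + 2·4^2 + 2·4 + 2 = 554  −1 ⇒ G_2=553
G_2=553  [base 4] 2·4^4 + 2·4^2 + 2·4 + 1  →[4↦5]→  2·5^5 + 2·5^2 + 2·5 + 1 = 6311  −1 ⇒ G_3=6310
G_3=6310  [base 5] 2·5^5 + 2·5^2 + 2·5  →[5↦6]→  2·6^6 + 2·6^2 + 2·6 = 93396  −1 ⇒ G_4=93395
G_4=93395  [base 6] 2·6^6 + 2·6^2 + 6 + 5  →[6↦7]→  2·7^7 + 2·7^2 + 7 + 5 = 1647196  −1 ⇒ G_5=1647195
G_5=1647195  [base 7] 2·7^7 + 2·7^2 + 7 + 4  →[7↦8]→  2·8^8 + 2·8^2 + 8 + 4 = 33554572  −1 ⇒ G_6=33554571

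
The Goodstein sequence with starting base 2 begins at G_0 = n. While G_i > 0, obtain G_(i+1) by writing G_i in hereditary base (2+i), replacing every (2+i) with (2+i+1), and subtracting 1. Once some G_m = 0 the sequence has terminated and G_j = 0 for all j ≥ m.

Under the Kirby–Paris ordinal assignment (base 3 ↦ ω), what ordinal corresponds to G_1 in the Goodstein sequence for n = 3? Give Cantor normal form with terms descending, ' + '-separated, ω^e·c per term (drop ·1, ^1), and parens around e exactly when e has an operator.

ω

[0] 3 ≡ 2 + 1 (base 2). Lift 3: 4. −1: 3.
[1] 3 ≡ 3 (base 3). Lift 4: 4. −1: 3.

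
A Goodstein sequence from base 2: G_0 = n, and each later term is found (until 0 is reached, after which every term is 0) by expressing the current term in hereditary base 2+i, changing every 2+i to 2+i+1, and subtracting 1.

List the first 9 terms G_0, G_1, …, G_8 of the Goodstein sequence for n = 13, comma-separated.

13, 108, 1279, 16092, 280711, 5765998, 134219479, 3486786855, 100000003325

G_0=13  [base 2] 2^(2 + 1) + 2^2 + 1  →[2↦3]→  3^(3 + 1) + 3^3 + 1 = 109  −1 ⇒ G_1=108
G_1=108  [base 3] 3^(3 + 1) + 3^3  →[3↦4]→  4^(4 + 1) + 4^4 = 1280  −1 ⇒ G_2=1279
G_2=1279  [base 4] 4^(4 + 1) + 3·4^3 + 3·4^2 + 3·4 + 3  →[4↦5]→  5^(5 + 1) + 3·5^3 + 3·5^2 + 3·5 + 3 = 16093  −1 ⇒ G_3=16092
G_3=16092  [base 5] 5^(5 + 1) + 3·5^3 + 3·5^2 + 3·5 + 2  →[5↦6]→  6^(6 + 1) + 3·6^3 + 3·6^2 + 3·6 + 2 = 280712  −1 ⇒ G_4=280711
G_4=280711  [base 6] 6^(6 + 1) + 3·6^3 + 3·6^2 + 3·6 + 1  →[6↦7]→  7^(7 + 1) + 3·7^3 + 3·7^2 + 3·7 + 1 = 5765999  −1 ⇒ G_5=5765998
G_5=5765998  [base 7] 7^(7 + 1) + 3·7^3 + 3·7^2 + 3·7  →[7↦8]→  8^(8 + 1) + 3·8^3 + 3·8^2 + 3·8 = 134219480  −1 ⇒ G_6=134219479
G_6=134219479  [base 8] 8^(8 + 1) + 3·8^3 + 3·8^2 + 2·8 + 7  →[8↦9]→  9^(9 + 1) + 3·9^3 + 3·9^2 + 2·9 + 7 = 3486786856  −1 ⇒ G_7=3486786855
G_7=3486786855  [base 9] 9^(9 + 1) + 3·9^3 + 3·9^2 + 2·9 + 6  →[9↦10]→  10^(10 + 1) + 3·10^3 + 3·10^2 + 2·10 + 6 = 100000003326  −1 ⇒ G_8=100000003325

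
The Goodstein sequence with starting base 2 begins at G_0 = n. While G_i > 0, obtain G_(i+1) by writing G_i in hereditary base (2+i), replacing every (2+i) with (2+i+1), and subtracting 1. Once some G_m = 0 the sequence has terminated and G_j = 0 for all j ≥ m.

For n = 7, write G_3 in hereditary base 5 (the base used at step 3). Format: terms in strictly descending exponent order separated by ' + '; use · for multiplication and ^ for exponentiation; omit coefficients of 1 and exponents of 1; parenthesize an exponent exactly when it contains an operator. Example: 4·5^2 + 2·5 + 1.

step 0: 7 = 2^2 + 2 + 1; sub 3 for 2: 3^3 + 3 + 1; = 31; G_1 = 31−1 = 30
step 1: 30 = 3^3 + 3; sub 4 for 3: 4^4 + 4; = 260; G_2 = 260−1 = 259
step 2: 259 = 4^4 + 3; sub 5 for 4: 5^5 + 3; = 3128; G_3 = 3128−1 = 3127
step 3: 3127 = 5^5 + 2; sub 6 for 5: 6^6 + 2; = 46658; G_4 = 46658−1 = 46657

5^5 + 2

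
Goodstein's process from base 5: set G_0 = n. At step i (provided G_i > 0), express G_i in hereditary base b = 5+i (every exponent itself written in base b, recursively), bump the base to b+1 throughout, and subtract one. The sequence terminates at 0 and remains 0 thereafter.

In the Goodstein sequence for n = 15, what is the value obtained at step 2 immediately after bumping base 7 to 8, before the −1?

20

base 5: 15 = 3·5; at 6: 3·6 = 18; next = 17
base 6: 17 = 2·6 + 5; at 7: 2·7 + 5 = 19; next = 18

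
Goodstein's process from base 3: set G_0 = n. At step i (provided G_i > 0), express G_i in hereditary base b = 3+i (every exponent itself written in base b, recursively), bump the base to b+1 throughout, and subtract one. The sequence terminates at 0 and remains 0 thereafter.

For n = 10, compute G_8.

41

base 3: 10 = 3^2 + 1; at 4: 4^2 + 1 = 17; next = 16
base 4: 16 = 4^2; at 5: 5^2 = 25; next = 24
base 5: 24 = 4·5 + 4; at 6: 4·6 + 4 = 28; next = 27
base 6: 27 = 4·6 + 3; at 7: 4·7 + 3 = 31; next = 30
base 7: 30 = 4·7 + 2; at 8: 4·8 + 2 = 34; next = 33
base 8: 33 = 4·8 + 1; at 9: 4·9 + 1 = 37; next = 36
base 9: 36 = 4·9; at 10: 4·10 = 40; next = 39
base 10: 39 = 3·10 + 9; at 11: 3·11 + 9 = 42; next = 41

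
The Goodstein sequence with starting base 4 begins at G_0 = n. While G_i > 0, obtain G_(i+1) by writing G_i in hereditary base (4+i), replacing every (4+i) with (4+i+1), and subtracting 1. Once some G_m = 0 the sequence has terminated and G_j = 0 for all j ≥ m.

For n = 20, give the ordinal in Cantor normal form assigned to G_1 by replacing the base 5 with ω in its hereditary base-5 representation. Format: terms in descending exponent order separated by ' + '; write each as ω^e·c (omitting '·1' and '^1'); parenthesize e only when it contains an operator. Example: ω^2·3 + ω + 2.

i=0: 20 = 4^2 + 4 (b=4); 4→5: 5^2 + 5 = 30; 30−1 = 29
i=1: 29 = 5^2 + 4 (b=5); 5→6: 6^2 + 4 = 40; 40−1 = 39

ω^2 + 4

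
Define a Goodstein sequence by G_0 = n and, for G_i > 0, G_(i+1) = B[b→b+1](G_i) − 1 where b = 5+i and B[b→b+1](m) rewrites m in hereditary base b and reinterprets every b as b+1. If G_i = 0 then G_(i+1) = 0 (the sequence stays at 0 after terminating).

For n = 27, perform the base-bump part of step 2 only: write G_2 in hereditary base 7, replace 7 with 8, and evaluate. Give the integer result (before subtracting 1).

64

i=0: 27 = 5^2 + 2 (b=5); 5→6: 6^2 + 2 = 38; 38−1 = 37
i=1: 37 = 6^2 + 1 (b=6); 6→7: 7^2 + 1 = 50; 50−1 = 49
i=2: 49 = 7^2 (b=7); 7→8: 8^2 = 64; 64−1 = 63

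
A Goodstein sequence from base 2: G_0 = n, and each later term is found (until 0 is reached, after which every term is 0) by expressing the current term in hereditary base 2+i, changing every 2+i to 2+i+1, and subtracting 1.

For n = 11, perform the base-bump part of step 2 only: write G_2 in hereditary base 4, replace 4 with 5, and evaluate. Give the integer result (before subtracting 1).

15628

G_0 = 11. HB_2(11) = 2^(2 + 1) + 2 + 1. Bump = 85. G_1 = 84.
G_1 = 84. HB_3(84) = 3^(3 + 1) + 3. Bump = 1028. G_2 = 1027.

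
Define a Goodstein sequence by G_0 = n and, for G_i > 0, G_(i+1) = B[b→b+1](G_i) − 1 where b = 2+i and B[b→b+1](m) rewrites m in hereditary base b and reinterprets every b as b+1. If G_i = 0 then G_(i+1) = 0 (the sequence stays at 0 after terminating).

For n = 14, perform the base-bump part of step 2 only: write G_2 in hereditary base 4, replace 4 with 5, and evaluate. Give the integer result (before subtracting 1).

base 2: 14 = 2^(2 + 1) + 2^2 + 2; at 3: 3^(3 + 1) + 3^3 + 3 = 111; next = 110
base 3: 110 = 3^(3 + 1) + 3^3 + 2; at 4: 4^(4 + 1) + 4^4 + 2 = 1282; next = 1281

18751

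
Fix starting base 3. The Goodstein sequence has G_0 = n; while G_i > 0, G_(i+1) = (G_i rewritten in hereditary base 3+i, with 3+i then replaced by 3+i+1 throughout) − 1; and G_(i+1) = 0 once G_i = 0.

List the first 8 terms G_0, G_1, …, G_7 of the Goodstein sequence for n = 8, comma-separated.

8, 9, 10, 11, 11, 11, 11, 11

G_0=8  [base 3] 2·3 + 2  →[3↦4]→  2·4 + 2 = 10  −1 ⇒ G_1=9
G_1=9  [base 4] 2·4 + 1  →[4↦5]→  2·5 + 1 = 11  −1 ⇒ G_2=10
G_2=10  [base 5] 2·5  →[5↦6]→  2·6 = 12  −1 ⇒ G_3=11
G_3=11  [base 6] 6 + 5  →[6↦7]→  7 + 5 = 12  −1 ⇒ G_4=11
G_4=11  [base 7] 7 + 4  →[7↦8]→  8 + 4 = 12  −1 ⇒ G_5=11
G_5=11  [base 8] 8 + 3  →[8↦9]→  9 + 3 = 12  −1 ⇒ G_6=11
G_6=11  [base 9] 9 + 2  →[9↦10]→  10 + 2 = 12  −1 ⇒ G_7=11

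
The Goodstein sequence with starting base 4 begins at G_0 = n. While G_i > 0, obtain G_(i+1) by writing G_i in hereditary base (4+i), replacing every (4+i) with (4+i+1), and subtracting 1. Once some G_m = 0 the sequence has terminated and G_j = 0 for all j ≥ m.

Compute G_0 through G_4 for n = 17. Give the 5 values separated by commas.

17 —HB4→ 4^2 + 1 —bump→ 5^2 + 1 = 26 —(−1)→ 25
25 —HB5→ 5^2 —bump→ 6^2 = 36 —(−1)→ 35
35 —HB6→ 5·6 + 5 —bump→ 5·7 + 5 = 40 —(−1)→ 39
39 —HB7→ 5·7 + 4 —bump→ 5·8 + 4 = 44 —(−1)→ 43

17, 25, 35, 39, 43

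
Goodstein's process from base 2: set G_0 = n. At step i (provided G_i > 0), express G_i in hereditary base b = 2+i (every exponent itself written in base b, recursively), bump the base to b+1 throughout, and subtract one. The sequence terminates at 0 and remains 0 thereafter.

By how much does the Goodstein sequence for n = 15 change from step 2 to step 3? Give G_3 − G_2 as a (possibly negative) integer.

(0) 15|_2 = 2^(2 + 1) + 2^2 + 2 + 1 ↦ 3^(3 + 1) + 3^3 + 3 + 1|_3 = 112 ⇒ 111
(1) 111|_3 = 3^(3 + 1) + 3^3 + 3 ↦ 4^(4 + 1) + 4^4 + 4|_4 = 1284 ⇒ 1283
(2) 1283|_4 = 4^(4 + 1) + 4^4 + 3 ↦ 5^(5 + 1) + 5^5 + 3|_5 = 18753 ⇒ 18752

17469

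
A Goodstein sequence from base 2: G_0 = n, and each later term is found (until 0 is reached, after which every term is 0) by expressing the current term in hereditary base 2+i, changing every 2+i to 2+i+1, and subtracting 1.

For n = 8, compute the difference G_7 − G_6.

741286580

8 —HB2→ 2^(2 + 1) —bump→ 3^(3 + 1) = 81 —(−1)→ 80
80 —HB3→ 2·3^3 + 2·3^2 + 2·3 + 2 —bump→ 2·4^4 + 2·4^2 + 2·4 + 2 = 554 —(−1)→ 553
553 —HB4→ 2·4^4 + 2·4^2 + 2·4 + 1 —bump→ 2·5^5 + 2·5^2 + 2·5 + 1 = 6311 —(−1)→ 6310
6310 —HB5→ 2·5^5 + 2·5^2 + 2·5 —bump→ 2·6^6 + 2·6^2 + 2·6 = 93396 —(−1)→ 93395
93395 —HB6→ 2·6^6 + 2·6^2 + 6 + 5 —bump→ 2·7^7 + 2·7^2 + 7 + 5 = 1647196 —(−1)→ 1647195
1647195 —HB7→ 2·7^7 + 2·7^2 + 7 + 4 —bump→ 2·8^8 + 2·8^2 + 8 + 4 = 33554572 —(−1)→ 33554571
33554571 —HB8→ 2·8^8 + 2·8^2 + 8 + 3 —bump→ 2·9^9 + 2·9^2 + 9 + 3 = 774841152 —(−1)→ 774841151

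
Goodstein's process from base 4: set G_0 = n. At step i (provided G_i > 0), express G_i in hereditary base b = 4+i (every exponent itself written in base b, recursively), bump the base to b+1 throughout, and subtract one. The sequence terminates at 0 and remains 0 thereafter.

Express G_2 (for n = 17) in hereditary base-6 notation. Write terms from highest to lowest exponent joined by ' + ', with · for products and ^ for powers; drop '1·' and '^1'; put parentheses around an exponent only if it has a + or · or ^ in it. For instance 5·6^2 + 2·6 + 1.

base 4: 17 = 4^2 + 1; at 5: 5^2 + 1 = 26; next = 25
base 5: 25 = 5^2; at 6: 6^2 = 36; next = 35

5·6 + 5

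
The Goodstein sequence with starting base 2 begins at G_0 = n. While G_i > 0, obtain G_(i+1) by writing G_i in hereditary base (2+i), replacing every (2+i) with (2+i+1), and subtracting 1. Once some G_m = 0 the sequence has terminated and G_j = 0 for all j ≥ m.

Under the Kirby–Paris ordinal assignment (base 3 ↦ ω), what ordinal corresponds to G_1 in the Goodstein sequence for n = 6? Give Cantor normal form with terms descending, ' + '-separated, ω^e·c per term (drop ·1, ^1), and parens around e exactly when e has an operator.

ω^ω + 2

G_0 = 6. HB_2(6) = 2^2 + 2. Bump = 30. G_1 = 29.
G_1 = 29. HB_3(29) = 3^3 + 2. Bump = 258. G_2 = 257.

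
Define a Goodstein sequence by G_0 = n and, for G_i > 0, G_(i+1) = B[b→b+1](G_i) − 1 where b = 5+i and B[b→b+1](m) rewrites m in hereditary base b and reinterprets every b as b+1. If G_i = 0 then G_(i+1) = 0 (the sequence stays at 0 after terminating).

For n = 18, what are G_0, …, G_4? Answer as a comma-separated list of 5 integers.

G_0 = 18. HB_5(18) = 3·5 + 3. Bump = 21. G_1 = 20.
G_1 = 20. HB_6(20) = 3·6 + 2. Bump = 23. G_2 = 22.
G_2 = 22. HB_7(22) = 3·7 + 1. Bump = 25. G_3 = 24.
G_3 = 24. HB_8(24) = 3·8. Bump = 27. G_4 = 26.

18, 20, 22, 24, 26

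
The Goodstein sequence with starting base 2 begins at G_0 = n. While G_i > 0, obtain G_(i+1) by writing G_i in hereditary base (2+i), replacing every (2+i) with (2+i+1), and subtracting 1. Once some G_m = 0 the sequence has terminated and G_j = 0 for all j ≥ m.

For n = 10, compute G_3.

15625

G_0=10  [base 2] 2^(2 + 1) + 2  →[2↦3]→  3^(3 + 1) + 3 = 84  −1 ⇒ G_1=83
G_1=83  [base 3] 3^(3 + 1) + 2  →[3↦4]→  4^(4 + 1) + 2 = 1026  −1 ⇒ G_2=1025
G_2=1025  [base 4] 4^(4 + 1) + 1  →[4↦5]→  5^(5 + 1) + 1 = 15626  −1 ⇒ G_3=15625
G_3=15625  [base 5] 5^(5 + 1)  →[5↦6]→  6^(6 + 1) = 279936  −1 ⇒ G_4=279935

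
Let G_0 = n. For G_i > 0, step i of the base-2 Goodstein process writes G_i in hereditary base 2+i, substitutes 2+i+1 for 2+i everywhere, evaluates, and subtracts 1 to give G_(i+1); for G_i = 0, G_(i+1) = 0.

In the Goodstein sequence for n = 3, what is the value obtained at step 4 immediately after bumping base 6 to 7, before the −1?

G_0 = 3. HB_2(3) = 2 + 1. Bump = 4. G_1 = 3.
G_1 = 3. HB_3(3) = 3. Bump = 4. G_2 = 3.
G_2 = 3. HB_4(3) = 3. Bump = 3. G_3 = 2.
G_3 = 2. HB_5(2) = 2. Bump = 2. G_4 = 1.
G_4 = 1. HB_6(1) = 1. Bump = 1. G_5 = 0.

1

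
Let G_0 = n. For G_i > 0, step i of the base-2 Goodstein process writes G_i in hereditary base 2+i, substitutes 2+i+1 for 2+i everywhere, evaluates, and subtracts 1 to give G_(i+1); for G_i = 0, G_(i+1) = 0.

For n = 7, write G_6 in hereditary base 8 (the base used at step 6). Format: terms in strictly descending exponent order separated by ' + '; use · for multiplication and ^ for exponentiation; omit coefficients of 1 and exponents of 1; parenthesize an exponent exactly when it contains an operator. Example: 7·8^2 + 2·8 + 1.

7 —HB2→ 2^2 + 2 + 1 —bump→ 3^3 + 3 + 1 = 31 —(−1)→ 30
30 —HB3→ 3^3 + 3 —bump→ 4^4 + 4 = 260 —(−1)→ 259
259 —HB4→ 4^4 + 3 —bump→ 5^5 + 3 = 3128 —(−1)→ 3127
3127 —HB5→ 5^5 + 2 —bump→ 6^6 + 2 = 46658 —(−1)→ 46657
46657 —HB6→ 6^6 + 1 —bump→ 7^7 + 1 = 823544 —(−1)→ 823543
823543 —HB7→ 7^7 —bump→ 8^8 = 16777216 —(−1)→ 16777215

7·8^7 + 7·8^6 + 7·8^5 + 7·8^4 + 7·8^3 + 7·8^2 + 7·8 + 7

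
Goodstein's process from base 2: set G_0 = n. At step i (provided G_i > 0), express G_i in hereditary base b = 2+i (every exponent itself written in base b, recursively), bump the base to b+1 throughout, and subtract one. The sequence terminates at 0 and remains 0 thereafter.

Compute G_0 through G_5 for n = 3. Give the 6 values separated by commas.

3, 3, 3, 2, 1, 0

G_0=3  [base 2] 2 + 1  →[2↦3]→  3 + 1 = 4  −1 ⇒ G_1=3
G_1=3  [base 3] 3  →[3↦4]→  4 = 4  −1 ⇒ G_2=3
G_2=3  [base 4] 3  →[4↦5]→  3 = 3  −1 ⇒ G_3=2
G_3=2  [base 5] 2  →[5↦6]→  2 = 2  −1 ⇒ G_4=1
G_4=1  [base 6] 1  →[6↦7]→  1 = 1  −1 ⇒ G_5=0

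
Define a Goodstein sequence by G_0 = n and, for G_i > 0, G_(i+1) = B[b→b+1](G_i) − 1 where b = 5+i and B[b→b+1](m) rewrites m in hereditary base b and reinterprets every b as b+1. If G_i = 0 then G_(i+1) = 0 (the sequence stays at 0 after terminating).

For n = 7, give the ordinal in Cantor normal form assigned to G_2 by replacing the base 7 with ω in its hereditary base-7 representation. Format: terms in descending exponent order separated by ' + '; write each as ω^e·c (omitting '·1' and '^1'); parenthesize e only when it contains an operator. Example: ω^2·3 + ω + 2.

step 0: 7 = 5 + 2; sub 6 for 5: 6 + 2; = 8; G_1 = 8−1 = 7
step 1: 7 = 6 + 1; sub 7 for 6: 7 + 1; = 8; G_2 = 8−1 = 7
step 2: 7 = 7; sub 8 for 7: 8; = 8; G_3 = 8−1 = 7

ω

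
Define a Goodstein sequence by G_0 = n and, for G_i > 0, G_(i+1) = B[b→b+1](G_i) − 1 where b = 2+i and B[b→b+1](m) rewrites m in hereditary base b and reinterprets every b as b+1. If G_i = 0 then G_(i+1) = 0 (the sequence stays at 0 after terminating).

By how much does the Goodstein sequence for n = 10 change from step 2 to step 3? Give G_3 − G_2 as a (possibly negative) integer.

[0] 10 ≡ 2^(2 + 1) + 2 (base 2). Lift 3: 84. −1: 83.
[1] 83 ≡ 3^(3 + 1) + 2 (base 3). Lift 4: 1026. −1: 1025.
[2] 1025 ≡ 4^(4 + 1) + 1 (base 4). Lift 5: 15626. −1: 15625.

14600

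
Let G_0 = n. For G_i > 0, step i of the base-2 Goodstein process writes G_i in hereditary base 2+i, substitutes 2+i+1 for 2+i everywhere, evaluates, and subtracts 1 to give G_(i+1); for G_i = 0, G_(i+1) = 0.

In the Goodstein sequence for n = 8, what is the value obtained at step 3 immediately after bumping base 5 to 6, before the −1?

[0] 8 ≡ 2^(2 + 1) (base 2). Lift 3: 81. −1: 80.
[1] 80 ≡ 2·3^3 + 2·3^2 + 2·3 + 2 (base 3). Lift 4: 554. −1: 553.
[2] 553 ≡ 2·4^4 + 2·4^2 + 2·4 + 1 (base 4). Lift 5: 6311. −1: 6310.

93396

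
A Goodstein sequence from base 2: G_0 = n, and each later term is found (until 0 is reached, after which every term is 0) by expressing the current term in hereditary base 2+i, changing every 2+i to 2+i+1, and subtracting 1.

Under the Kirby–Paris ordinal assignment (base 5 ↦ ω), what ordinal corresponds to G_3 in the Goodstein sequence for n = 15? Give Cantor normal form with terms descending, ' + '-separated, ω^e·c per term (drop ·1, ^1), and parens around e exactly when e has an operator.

ω^(ω + 1) + ω^ω + 2

[0] 15 ≡ 2^(2 + 1) + 2^2 + 2 + 1 (base 2). Lift 3: 112. −1: 111.
[1] 111 ≡ 3^(3 + 1) + 3^3 + 3 (base 3). Lift 4: 1284. −1: 1283.
[2] 1283 ≡ 4^(4 + 1) + 4^4 + 3 (base 4). Lift 5: 18753. −1: 18752.
[3] 18752 ≡ 5^(5 + 1) + 5^5 + 2 (base 5). Lift 6: 326594. −1: 326593.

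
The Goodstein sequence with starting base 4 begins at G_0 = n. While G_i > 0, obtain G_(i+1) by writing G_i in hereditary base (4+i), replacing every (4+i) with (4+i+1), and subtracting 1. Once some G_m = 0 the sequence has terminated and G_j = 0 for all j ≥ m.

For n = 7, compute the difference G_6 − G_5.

G_0=7  [base 4] 4 + 3  →[4↦5]→  5 + 3 = 8  −1 ⇒ G_1=7
G_1=7  [base 5] 5 + 2  →[5↦6]→  6 + 2 = 8  −1 ⇒ G_2=7
G_2=7  [base 6] 6 + 1  →[6↦7]→  7 + 1 = 8  −1 ⇒ G_3=7
G_3=7  [base 7] 7  →[7↦8]→  8 = 8  −1 ⇒ G_4=7
G_4=7  [base 8] 7  →[8↦9]→  7 = 7  −1 ⇒ G_5=6
G_5=6  [base 9] 6  →[9↦10]→  6 = 6  −1 ⇒ G_6=5

-1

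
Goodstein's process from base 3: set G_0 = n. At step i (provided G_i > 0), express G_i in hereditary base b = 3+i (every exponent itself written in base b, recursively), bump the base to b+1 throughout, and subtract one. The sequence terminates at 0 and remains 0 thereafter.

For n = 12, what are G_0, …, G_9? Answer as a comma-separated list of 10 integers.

12, 19, 27, 37, 49, 63, 69, 75, 81, 87

step 0: 12 = 3^2 + 3; sub 4 for 3: 4^2 + 4; = 20; G_1 = 20−1 = 19
step 1: 19 = 4^2 + 3; sub 5 for 4: 5^2 + 3; = 28; G_2 = 28−1 = 27
step 2: 27 = 5^2 + 2; sub 6 for 5: 6^2 + 2; = 38; G_3 = 38−1 = 37
step 3: 37 = 6^2 + 1; sub 7 for 6: 7^2 + 1; = 50; G_4 = 50−1 = 49
step 4: 49 = 7^2; sub 8 for 7: 8^2; = 64; G_5 = 64−1 = 63
step 5: 63 = 7·8 + 7; sub 9 for 8: 7·9 + 7; = 70; G_6 = 70−1 = 69
step 6: 69 = 7·9 + 6; sub 10 for 9: 7·10 + 6; = 76; G_7 = 76−1 = 75
step 7: 75 = 7·10 + 5; sub 11 for 10: 7·11 + 5; = 82; G_8 = 82−1 = 81
step 8: 81 = 7·11 + 4; sub 12 for 11: 7·12 + 4; = 88; G_9 = 88−1 = 87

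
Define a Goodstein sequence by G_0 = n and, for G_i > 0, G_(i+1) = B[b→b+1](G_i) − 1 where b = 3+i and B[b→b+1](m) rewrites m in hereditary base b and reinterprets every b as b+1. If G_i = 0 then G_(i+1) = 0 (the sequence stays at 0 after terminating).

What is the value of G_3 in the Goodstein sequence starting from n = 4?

3

(0) 4|_3 = 3 + 1 ↦ 4 + 1|_4 = 5 ⇒ 4
(1) 4|_4 = 4 ↦ 5|_5 = 5 ⇒ 4
(2) 4|_5 = 4 ↦ 4|_6 = 4 ⇒ 3
(3) 3|_6 = 3 ↦ 3|_7 = 3 ⇒ 2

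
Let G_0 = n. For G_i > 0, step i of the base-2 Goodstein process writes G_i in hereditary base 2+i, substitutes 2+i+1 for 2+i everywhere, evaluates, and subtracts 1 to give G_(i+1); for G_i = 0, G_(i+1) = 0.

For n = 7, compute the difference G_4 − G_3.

step 0: 7 = 2^2 + 2 + 1; sub 3 for 2: 3^3 + 3 + 1; = 31; G_1 = 31−1 = 30
step 1: 30 = 3^3 + 3; sub 4 for 3: 4^4 + 4; = 260; G_2 = 260−1 = 259
step 2: 259 = 4^4 + 3; sub 5 for 4: 5^5 + 3; = 3128; G_3 = 3128−1 = 3127
step 3: 3127 = 5^5 + 2; sub 6 for 5: 6^6 + 2; = 46658; G_4 = 46658−1 = 46657

43530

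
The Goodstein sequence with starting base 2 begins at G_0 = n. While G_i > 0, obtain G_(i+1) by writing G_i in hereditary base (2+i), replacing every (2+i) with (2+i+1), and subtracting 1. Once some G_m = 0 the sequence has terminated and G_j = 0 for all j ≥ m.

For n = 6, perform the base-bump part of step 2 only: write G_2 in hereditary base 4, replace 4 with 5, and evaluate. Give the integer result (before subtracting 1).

3126

base 2: 6 = 2^2 + 2; at 3: 3^3 + 3 = 30; next = 29
base 3: 29 = 3^3 + 2; at 4: 4^4 + 2 = 258; next = 257
base 4: 257 = 4^4 + 1; at 5: 5^5 + 1 = 3126; next = 3125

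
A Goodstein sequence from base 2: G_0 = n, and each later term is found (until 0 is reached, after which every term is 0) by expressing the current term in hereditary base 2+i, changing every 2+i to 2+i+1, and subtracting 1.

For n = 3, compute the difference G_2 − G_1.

0

base 2: 3 = 2 + 1; at 3: 3 + 1 = 4; next = 3
base 3: 3 = 3; at 4: 4 = 4; next = 3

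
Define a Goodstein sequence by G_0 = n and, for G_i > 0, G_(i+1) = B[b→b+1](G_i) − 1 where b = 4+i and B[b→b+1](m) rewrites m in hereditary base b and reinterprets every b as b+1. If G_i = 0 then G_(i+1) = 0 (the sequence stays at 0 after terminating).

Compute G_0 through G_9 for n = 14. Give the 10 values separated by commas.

14, 16, 18, 20, 21, 22, 23, 24, 25, 26

i=0: 14 = 3·4 + 2 (b=4); 4→5: 3·5 + 2 = 17; 17−1 = 16
i=1: 16 = 3·5 + 1 (b=5); 5→6: 3·6 + 1 = 19; 19−1 = 18
i=2: 18 = 3·6 (b=6); 6→7: 3·7 = 21; 21−1 = 20
i=3: 20 = 2·7 + 6 (b=7); 7→8: 2·8 + 6 = 22; 22−1 = 21
i=4: 21 = 2·8 + 5 (b=8); 8→9: 2·9 + 5 = 23; 23−1 = 22
i=5: 22 = 2·9 + 4 (b=9); 9→10: 2·10 + 4 = 24; 24−1 = 23
i=6: 23 = 2·10 + 3 (b=10); 10→11: 2·11 + 3 = 25; 25−1 = 24
i=7: 24 = 2·11 + 2 (b=11); 11→12: 2·12 + 2 = 26; 26−1 = 25
i=8: 25 = 2·12 + 1 (b=12); 12→13: 2·13 + 1 = 27; 27−1 = 26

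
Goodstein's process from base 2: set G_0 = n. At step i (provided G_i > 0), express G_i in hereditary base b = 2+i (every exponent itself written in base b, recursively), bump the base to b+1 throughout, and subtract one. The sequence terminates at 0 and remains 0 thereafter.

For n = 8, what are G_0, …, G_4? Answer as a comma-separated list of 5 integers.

base 2: 8 = 2^(2 + 1); at 3: 3^(3 + 1) = 81; next = 80
base 3: 80 = 2·3^3 + 2·3^2 + 2·3 + 2; at 4: 2·4^4 + 2·4^2 + 2·4 + 2 = 554; next = 553
base 4: 553 = 2·4^4 + 2·4^2 + 2·4 + 1; at 5: 2·5^5 + 2·5^2 + 2·5 + 1 = 6311; next = 6310
base 5: 6310 = 2·5^5 + 2·5^2 + 2·5; at 6: 2·6^6 + 2·6^2 + 2·6 = 93396; next = 93395

8, 80, 553, 6310, 93395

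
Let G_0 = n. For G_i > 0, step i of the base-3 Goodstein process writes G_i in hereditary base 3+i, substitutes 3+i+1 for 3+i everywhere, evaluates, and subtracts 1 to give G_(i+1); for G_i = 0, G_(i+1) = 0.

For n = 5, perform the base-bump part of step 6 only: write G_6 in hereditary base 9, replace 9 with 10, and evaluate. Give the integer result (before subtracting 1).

5 —HB3→ 3 + 2 —bump→ 4 + 2 = 6 —(−1)→ 5
5 —HB4→ 4 + 1 —bump→ 5 + 1 = 6 —(−1)→ 5
5 —HB5→ 5 —bump→ 6 = 6 —(−1)→ 5
5 —HB6→ 5 —bump→ 5 = 5 —(−1)→ 4
4 —HB7→ 4 —bump→ 4 = 4 —(−1)→ 3
3 —HB8→ 3 —bump→ 3 = 3 —(−1)→ 2

2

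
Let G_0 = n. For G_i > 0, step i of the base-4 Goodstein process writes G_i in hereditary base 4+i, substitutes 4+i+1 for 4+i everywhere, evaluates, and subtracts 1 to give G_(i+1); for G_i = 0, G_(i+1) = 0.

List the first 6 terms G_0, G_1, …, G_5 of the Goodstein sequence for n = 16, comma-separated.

16 —HB4→ 4^2 —bump→ 5^2 = 25 —(−1)→ 24
24 —HB5→ 4·5 + 4 —bump→ 4·6 + 4 = 28 —(−1)→ 27
27 —HB6→ 4·6 + 3 —bump→ 4·7 + 3 = 31 —(−1)→ 30
30 —HB7→ 4·7 + 2 —bump→ 4·8 + 2 = 34 —(−1)→ 33
33 —HB8→ 4·8 + 1 —bump→ 4·9 + 1 = 37 —(−1)→ 36

16, 24, 27, 30, 33, 36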